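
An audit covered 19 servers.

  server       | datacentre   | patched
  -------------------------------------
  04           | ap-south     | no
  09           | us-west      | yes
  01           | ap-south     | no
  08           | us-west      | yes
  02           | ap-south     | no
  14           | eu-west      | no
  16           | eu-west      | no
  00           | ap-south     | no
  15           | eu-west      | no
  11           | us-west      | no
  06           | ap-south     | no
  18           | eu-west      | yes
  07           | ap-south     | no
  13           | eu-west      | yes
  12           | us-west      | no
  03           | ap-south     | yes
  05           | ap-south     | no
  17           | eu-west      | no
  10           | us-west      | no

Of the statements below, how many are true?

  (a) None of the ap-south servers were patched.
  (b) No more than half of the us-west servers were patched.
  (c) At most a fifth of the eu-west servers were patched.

1

(a) ap-south: |A| = 8, |A ∩ B| = 1; needs A ∩ B = ∅ (|A ∩ B| = 0) — false.
(b) us-west: |A| = 5, |A ∩ B| = 2; needs |A ∩ B| ≤ |A ∖ B| — true.
(c) eu-west: |A| = 6, |A ∩ B| = 2; needs |A ∩ B| / |A| ≤ 1/5 — false.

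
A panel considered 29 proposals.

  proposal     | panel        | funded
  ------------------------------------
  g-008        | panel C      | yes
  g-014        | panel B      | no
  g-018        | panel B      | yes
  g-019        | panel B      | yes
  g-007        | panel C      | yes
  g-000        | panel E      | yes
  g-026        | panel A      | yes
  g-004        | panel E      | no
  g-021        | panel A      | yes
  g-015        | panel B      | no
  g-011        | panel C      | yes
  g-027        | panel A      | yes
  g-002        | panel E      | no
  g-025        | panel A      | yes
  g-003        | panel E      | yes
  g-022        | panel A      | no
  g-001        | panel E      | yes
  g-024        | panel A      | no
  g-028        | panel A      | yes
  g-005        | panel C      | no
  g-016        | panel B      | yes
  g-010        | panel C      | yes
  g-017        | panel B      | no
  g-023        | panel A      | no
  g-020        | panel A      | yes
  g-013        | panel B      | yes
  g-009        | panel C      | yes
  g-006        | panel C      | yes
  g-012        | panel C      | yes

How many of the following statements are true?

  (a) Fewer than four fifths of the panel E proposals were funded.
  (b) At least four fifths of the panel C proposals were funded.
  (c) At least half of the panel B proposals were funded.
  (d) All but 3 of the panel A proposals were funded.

4

(a) panel E: |A| = 5, |A ∩ B| = 3; needs |A ∩ B| / |A| < 4/5 — true.
(b) panel C: |A| = 8, |A ∩ B| = 7; needs |A ∩ B| / |A| ≥ 4/5 — true.
(c) panel B: |A| = 7, |A ∩ B| = 4; needs |A ∩ B| ≥ |A ∖ B| — true.
(d) panel A: |A| = 9, |A ∩ B| = 6; needs |A ∖ B| = 3 — true.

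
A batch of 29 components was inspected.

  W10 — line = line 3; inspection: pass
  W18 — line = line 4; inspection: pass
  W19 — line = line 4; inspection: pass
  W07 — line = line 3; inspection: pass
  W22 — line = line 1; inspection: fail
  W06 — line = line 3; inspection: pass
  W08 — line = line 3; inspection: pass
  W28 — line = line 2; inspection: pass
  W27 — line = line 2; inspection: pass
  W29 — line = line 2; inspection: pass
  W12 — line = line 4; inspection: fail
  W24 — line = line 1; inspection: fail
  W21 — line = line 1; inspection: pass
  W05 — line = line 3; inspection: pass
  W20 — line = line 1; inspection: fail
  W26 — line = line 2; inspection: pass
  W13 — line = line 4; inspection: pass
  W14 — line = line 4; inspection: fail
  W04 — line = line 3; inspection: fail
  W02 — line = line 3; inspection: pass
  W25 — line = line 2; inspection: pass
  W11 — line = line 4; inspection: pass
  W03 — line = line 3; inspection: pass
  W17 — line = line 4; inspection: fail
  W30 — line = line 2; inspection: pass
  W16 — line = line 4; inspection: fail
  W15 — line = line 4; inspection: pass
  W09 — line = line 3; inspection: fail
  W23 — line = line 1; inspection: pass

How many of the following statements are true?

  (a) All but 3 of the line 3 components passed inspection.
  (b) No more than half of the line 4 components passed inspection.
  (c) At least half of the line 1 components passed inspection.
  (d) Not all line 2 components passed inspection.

(a) line 3: |A| = 9, |A ∩ B| = 7; needs |A ∖ B| = 3 — false.
(b) line 4: |A| = 9, |A ∩ B| = 5; needs |A ∩ B| ≤ |A ∖ B| — false.
(c) line 1: |A| = 5, |A ∩ B| = 2; needs |A ∩ B| ≥ |A ∖ B| — false.
(d) line 2: |A| = 6, |A ∩ B| = 6; needs A ⊄ B (|A ∖ B| ≥ 1) — false.

0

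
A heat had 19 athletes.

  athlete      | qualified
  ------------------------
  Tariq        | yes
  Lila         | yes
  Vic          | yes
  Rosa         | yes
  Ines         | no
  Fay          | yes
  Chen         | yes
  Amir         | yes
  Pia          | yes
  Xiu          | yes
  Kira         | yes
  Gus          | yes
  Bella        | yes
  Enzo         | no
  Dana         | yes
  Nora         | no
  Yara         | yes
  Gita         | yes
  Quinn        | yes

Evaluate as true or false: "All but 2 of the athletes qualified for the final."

'All but 2 of the athletes qualified for the final' holds iff |A ∖ B| = 2.
|A| = 19, |A ∩ B| = 16, |A ∖ B| = 3.
|A ∖ B| = 3, so the statement is false.

False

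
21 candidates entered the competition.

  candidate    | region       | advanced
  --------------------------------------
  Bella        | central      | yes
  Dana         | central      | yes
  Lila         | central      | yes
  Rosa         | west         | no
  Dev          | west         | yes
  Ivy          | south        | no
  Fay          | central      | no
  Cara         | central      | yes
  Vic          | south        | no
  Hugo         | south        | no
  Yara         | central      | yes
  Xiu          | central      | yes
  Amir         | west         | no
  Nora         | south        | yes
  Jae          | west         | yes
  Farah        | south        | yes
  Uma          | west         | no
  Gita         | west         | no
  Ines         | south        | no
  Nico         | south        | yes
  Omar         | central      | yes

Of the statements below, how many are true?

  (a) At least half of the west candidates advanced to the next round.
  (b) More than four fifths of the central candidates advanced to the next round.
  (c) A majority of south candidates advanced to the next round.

(a) west: |A| = 6, |A ∩ B| = 2; needs |A ∩ B| ≥ |A ∖ B| — false.
(b) central: |A| = 8, |A ∩ B| = 7; needs |A ∩ B| / |A| > 4/5 — true.
(c) south: |A| = 7, |A ∩ B| = 3; needs |A ∩ B| > |A ∖ B| — false.

1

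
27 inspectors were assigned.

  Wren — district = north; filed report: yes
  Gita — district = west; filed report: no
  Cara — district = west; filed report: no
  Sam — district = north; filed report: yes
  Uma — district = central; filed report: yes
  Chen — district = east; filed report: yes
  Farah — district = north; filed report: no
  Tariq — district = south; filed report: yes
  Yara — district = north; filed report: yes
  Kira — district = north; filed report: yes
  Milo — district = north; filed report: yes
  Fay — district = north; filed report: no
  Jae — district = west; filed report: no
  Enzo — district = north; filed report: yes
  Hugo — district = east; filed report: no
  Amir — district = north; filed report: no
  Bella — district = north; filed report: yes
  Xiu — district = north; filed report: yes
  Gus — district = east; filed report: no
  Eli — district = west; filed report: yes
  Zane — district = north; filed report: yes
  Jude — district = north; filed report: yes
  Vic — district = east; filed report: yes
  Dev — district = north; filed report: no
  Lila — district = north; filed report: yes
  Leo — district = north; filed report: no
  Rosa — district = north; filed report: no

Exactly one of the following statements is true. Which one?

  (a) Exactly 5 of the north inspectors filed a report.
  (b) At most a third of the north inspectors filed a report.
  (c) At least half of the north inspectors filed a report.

(c)

|A| = 17, |A ∩ B| = 11, |A ∖ B| = 6.
(a) requires |A ∩ B| = 5: false.
(b) requires |A ∩ B| / |A| ≤ 1/3: false.
(c) requires |A ∩ B| ≥ |A ∖ B|: true.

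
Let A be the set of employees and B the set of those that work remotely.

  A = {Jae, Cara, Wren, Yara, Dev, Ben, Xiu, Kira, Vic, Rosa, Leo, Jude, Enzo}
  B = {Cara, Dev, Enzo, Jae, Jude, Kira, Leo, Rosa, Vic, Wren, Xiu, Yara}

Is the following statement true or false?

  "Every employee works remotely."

'Every employee works remotely' holds iff A ⊆ B, i.e. every element of A is in B (|A ∖ B| = 0).
A (the restrictor) = {Jae, Cara, Wren, Yara, Dev, Ben, Xiu, Kira, Vic, Rosa, Leo, Jude, Enzo}, |A| = 13.
A ∖ B = {Ben}, so |A ∖ B| = 1.
So the statement is false.

False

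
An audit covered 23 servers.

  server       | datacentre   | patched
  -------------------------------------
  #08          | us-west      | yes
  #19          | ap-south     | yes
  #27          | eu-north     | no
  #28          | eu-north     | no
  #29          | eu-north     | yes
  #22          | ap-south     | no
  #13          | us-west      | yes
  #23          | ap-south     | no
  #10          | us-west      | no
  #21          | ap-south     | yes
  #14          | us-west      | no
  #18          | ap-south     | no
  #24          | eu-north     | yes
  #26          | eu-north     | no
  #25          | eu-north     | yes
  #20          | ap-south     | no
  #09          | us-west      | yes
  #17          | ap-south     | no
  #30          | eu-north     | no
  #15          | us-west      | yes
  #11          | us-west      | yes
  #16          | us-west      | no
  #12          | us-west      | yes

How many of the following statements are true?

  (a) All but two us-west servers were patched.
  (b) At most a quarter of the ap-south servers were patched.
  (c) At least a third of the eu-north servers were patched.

1

(a) us-west: |A| = 9, |A ∩ B| = 6; needs |A ∖ B| = 2 — false.
(b) ap-south: |A| = 7, |A ∩ B| = 2; needs |A ∩ B| / |A| ≤ 1/4 — false.
(c) eu-north: |A| = 7, |A ∩ B| = 3; needs |A ∩ B| / |A| ≥ 1/3 — true.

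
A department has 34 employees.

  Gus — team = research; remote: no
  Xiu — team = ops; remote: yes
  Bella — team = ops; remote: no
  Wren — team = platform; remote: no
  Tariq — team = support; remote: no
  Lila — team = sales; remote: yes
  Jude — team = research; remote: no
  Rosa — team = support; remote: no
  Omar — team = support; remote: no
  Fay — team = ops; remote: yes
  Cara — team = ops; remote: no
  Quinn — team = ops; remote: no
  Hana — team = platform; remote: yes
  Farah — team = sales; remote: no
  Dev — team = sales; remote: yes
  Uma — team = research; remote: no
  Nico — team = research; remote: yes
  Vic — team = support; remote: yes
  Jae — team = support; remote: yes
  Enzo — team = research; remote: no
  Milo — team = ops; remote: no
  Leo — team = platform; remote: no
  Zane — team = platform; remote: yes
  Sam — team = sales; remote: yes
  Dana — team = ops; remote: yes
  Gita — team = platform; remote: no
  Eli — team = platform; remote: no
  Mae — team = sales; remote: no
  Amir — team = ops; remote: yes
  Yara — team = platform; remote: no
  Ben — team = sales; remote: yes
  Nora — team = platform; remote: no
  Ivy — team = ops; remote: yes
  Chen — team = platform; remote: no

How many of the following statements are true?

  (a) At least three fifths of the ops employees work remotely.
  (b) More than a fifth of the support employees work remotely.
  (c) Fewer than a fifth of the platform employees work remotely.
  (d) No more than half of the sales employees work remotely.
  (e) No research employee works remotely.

(a) ops: |A| = 9, |A ∩ B| = 5; needs |A ∩ B| / |A| ≥ 3/5 — false.
(b) support: |A| = 5, |A ∩ B| = 2; needs |A ∩ B| / |A| > 1/5 — true.
(c) platform: |A| = 9, |A ∩ B| = 2; needs |A ∩ B| / |A| < 1/5 — false.
(d) sales: |A| = 6, |A ∩ B| = 4; needs |A ∩ B| ≤ |A ∖ B| — false.
(e) research: |A| = 5, |A ∩ B| = 1; needs A ∩ B = ∅ (|A ∩ B| = 0) — false.

1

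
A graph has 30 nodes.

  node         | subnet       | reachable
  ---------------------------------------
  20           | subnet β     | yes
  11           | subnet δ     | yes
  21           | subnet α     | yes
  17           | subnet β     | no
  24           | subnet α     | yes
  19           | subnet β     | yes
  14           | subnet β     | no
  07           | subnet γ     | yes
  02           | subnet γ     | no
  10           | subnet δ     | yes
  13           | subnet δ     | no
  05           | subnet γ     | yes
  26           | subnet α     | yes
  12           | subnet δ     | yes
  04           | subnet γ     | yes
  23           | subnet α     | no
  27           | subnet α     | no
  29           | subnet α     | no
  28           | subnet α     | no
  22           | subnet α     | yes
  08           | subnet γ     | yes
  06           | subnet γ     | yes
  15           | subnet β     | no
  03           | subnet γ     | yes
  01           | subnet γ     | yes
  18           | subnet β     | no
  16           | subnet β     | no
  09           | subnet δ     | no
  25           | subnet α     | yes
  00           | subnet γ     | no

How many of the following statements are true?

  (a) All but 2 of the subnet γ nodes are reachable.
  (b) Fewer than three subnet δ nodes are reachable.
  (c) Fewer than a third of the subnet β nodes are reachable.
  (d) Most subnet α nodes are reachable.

(a) subnet γ: |A| = 9, |A ∩ B| = 7; needs |A ∖ B| = 2 — true.
(b) subnet δ: |A| = 5, |A ∩ B| = 3; needs |A ∩ B| < 3 — false.
(c) subnet β: |A| = 7, |A ∩ B| = 2; needs |A ∩ B| / |A| < 1/3 — true.
(d) subnet α: |A| = 9, |A ∩ B| = 5; needs |A ∩ B| > |A ∖ B| — true.

3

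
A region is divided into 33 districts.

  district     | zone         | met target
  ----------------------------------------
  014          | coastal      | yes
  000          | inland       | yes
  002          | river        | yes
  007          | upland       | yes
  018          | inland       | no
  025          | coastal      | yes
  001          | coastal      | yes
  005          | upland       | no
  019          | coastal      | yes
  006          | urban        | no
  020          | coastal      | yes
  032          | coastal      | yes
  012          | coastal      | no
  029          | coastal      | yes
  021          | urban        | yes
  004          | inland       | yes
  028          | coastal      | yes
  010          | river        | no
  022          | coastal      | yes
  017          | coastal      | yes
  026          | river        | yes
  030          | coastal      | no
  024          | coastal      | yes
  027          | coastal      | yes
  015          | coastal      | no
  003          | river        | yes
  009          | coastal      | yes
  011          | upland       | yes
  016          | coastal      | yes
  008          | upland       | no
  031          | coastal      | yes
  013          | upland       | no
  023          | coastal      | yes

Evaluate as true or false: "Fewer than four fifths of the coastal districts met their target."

The determiner here denotes the relation: |A ∩ B| / |A| < 4/5.
|A| = 19, |A ∩ B| = 16, |A ∖ B| = 3.
|A ∩ B|/|A| = 16/19, so the statement is false.

False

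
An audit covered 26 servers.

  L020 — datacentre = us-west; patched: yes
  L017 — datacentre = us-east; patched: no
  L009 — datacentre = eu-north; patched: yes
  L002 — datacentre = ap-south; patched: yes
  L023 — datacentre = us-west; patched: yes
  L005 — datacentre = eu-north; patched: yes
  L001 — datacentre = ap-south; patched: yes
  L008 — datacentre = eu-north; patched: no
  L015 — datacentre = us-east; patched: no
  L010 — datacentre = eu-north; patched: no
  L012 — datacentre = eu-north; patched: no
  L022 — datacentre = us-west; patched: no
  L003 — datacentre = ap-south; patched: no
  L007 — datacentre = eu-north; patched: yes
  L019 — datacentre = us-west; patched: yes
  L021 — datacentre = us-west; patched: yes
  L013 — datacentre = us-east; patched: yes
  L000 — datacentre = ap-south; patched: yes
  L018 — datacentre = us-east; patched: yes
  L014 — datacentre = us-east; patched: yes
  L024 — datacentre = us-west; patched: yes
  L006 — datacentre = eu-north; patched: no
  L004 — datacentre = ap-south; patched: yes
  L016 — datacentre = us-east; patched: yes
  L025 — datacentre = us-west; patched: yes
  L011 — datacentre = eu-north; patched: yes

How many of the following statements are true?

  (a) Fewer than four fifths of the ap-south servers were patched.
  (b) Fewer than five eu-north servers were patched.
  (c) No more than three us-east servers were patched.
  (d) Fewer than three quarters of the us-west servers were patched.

1

(a) ap-south: |A| = 5, |A ∩ B| = 4; needs |A ∩ B| / |A| < 4/5 — false.
(b) eu-north: |A| = 8, |A ∩ B| = 4; needs |A ∩ B| < 5 — true.
(c) us-east: |A| = 6, |A ∩ B| = 4; needs |A ∩ B| ≤ 3 — false.
(d) us-west: |A| = 7, |A ∩ B| = 6; needs |A ∩ B| / |A| < 3/4 — false.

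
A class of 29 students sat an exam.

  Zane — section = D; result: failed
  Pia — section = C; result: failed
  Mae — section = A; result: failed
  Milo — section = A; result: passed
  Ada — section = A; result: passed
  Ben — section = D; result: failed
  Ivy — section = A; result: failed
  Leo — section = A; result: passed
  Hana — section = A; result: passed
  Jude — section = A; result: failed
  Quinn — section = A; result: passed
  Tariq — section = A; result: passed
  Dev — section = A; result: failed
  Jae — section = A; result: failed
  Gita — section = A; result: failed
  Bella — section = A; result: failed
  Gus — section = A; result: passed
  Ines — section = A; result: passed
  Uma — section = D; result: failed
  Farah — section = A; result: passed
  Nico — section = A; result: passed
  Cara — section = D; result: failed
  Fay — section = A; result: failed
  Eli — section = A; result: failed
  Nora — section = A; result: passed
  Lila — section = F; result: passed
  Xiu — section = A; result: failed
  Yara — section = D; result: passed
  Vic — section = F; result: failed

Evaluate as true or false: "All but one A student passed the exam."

False

Truth condition: |A ∖ B| = 1.
|A| = 21, |A ∩ B| = 11, |A ∖ B| = 10.
|A ∖ B| = 10, so the statement is false.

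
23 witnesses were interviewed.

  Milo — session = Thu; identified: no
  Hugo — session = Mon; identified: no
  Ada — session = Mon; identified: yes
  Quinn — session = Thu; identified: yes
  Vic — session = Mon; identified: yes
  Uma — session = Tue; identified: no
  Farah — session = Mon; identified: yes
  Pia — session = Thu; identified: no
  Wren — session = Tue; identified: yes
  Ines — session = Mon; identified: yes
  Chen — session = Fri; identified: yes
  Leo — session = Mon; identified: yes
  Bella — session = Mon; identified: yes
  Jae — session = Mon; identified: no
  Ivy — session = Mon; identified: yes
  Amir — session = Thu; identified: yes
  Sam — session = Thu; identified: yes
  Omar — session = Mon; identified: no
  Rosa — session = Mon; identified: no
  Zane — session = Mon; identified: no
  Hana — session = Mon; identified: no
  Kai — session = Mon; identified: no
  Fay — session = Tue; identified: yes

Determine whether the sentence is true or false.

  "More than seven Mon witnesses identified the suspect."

'More than seven Mon witnesses identified the suspect' holds iff |A ∩ B| > 7.
A (the restrictor) = {Hugo, Ada, Vic, Farah, Ines, Leo, Bella, Jae, Ivy, Omar, Rosa, Zane, Hana, Kai}, |A| = 14.
A ∩ B = {Ada, Vic, Farah, Ines, Leo, Bella, Ivy}, so |A ∩ B| = 7.
|A ∩ B| = 7, so the statement is false.

False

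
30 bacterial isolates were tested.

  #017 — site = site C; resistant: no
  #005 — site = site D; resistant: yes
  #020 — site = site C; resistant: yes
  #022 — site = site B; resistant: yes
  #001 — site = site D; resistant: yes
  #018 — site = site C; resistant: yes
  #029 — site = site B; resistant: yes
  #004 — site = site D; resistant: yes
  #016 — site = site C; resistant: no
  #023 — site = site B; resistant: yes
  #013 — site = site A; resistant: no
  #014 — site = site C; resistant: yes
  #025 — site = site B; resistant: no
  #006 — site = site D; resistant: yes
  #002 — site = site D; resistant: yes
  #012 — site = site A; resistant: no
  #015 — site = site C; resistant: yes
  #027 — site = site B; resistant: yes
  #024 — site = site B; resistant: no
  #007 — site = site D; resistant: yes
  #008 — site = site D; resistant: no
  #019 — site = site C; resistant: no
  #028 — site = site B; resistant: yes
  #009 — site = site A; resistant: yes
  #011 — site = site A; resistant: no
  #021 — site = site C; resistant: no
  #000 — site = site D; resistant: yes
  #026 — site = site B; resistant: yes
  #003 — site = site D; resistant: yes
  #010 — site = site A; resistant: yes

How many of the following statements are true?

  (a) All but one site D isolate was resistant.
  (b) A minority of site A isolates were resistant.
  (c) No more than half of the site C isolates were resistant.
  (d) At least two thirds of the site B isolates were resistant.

4

(a) site D: |A| = 9, |A ∩ B| = 8; needs |A ∖ B| = 1 — true.
(b) site A: |A| = 5, |A ∩ B| = 2; needs |A ∩ B| < |A ∖ B| — true.
(c) site C: |A| = 8, |A ∩ B| = 4; needs |A ∩ B| ≤ |A ∖ B| — true.
(d) site B: |A| = 8, |A ∩ B| = 6; needs |A ∩ B| / |A| ≥ 2/3 — true.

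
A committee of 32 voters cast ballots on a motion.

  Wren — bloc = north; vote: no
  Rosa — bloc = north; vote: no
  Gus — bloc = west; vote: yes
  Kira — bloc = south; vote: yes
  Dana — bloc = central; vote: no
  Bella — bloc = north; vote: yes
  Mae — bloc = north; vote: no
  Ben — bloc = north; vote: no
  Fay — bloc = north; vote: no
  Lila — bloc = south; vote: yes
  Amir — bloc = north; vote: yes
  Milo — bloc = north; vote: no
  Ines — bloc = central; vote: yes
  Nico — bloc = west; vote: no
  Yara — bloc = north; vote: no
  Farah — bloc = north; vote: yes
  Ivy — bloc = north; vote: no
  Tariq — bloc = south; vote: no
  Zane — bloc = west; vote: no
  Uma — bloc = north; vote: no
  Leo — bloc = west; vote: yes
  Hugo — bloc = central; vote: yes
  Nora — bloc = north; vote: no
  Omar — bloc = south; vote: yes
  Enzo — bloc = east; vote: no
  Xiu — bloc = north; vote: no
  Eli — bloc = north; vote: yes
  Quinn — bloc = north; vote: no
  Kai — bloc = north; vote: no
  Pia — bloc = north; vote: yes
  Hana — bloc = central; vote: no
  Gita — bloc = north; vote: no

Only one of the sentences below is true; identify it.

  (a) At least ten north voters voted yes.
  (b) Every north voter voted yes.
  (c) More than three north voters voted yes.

(c)

|A| = 19, |A ∩ B| = 5, |A ∖ B| = 14.
(a) requires |A ∩ B| ≥ 10: false.
(b) requires A ⊆ B, i.e. every element of A is in B (|A ∖ B| = 0): false.
(c) requires |A ∩ B| > 3: true.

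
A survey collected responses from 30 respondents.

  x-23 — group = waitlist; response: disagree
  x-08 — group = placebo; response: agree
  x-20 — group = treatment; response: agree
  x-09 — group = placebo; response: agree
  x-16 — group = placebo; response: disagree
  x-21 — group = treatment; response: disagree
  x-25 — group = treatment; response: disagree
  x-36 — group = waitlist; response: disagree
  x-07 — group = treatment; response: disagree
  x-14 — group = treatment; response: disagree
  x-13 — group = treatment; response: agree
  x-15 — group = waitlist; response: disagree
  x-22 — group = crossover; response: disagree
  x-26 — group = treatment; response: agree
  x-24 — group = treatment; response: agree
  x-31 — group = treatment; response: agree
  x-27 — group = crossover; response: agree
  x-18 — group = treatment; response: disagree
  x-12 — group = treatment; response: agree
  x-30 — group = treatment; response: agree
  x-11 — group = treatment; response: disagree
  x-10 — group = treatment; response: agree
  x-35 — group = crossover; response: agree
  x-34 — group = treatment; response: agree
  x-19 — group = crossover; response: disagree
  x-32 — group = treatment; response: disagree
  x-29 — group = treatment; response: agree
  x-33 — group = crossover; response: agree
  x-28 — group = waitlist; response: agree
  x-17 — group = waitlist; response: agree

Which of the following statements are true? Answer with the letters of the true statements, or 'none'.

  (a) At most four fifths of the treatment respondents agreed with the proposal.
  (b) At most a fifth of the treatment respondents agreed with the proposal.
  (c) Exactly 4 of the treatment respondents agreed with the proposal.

(a)

|A| = 17, |A ∩ B| = 10, |A ∖ B| = 7.
(a) |A ∩ B| / |A| ≤ 4/5: holds.
(b) |A ∩ B| / |A| ≤ 1/5: fails.
(c) |A ∩ B| = 4: fails.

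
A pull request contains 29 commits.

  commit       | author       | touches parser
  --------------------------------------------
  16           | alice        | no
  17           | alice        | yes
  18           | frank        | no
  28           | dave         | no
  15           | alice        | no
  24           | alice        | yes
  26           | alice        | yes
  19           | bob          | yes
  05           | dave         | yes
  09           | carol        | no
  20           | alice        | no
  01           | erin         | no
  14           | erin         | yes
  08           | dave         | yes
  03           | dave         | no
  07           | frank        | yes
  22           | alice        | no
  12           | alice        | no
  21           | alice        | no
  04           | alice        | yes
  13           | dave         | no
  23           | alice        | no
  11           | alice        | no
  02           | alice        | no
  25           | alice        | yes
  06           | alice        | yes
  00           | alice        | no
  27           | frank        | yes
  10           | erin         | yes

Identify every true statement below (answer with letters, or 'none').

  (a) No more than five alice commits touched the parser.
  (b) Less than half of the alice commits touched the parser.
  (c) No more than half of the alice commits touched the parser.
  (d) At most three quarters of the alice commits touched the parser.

|A| = 16, |A ∩ B| = 6, |A ∖ B| = 10.
(a) |A ∩ B| ≤ 5: fails.
(b) |A ∩ B| < |A ∖ B|: holds.
(c) |A ∩ B| ≤ |A ∖ B|: holds.
(d) |A ∩ B| / |A| ≤ 3/4: holds.

(b), (c), (d)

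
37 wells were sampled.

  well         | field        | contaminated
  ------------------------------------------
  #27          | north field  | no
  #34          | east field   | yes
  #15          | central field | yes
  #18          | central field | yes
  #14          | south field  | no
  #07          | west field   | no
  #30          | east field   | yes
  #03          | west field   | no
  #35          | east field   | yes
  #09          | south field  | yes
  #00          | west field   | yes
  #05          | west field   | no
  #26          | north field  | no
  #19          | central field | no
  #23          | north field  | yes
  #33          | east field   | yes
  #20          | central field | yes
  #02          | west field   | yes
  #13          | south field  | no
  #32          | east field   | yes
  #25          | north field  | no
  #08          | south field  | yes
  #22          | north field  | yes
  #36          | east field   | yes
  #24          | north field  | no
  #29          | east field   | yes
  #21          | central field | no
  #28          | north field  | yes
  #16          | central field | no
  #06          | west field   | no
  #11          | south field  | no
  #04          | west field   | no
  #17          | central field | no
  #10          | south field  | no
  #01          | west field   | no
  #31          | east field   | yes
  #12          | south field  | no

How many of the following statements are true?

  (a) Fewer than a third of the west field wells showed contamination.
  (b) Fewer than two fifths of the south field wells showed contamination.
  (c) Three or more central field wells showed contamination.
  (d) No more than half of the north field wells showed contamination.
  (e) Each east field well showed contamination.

(a) west field: |A| = 8, |A ∩ B| = 2; needs |A ∩ B| / |A| < 1/3 — true.
(b) south field: |A| = 7, |A ∩ B| = 2; needs |A ∩ B| / |A| < 2/5 — true.
(c) central field: |A| = 7, |A ∩ B| = 3; needs |A ∩ B| ≥ 3 — true.
(d) north field: |A| = 7, |A ∩ B| = 3; needs |A ∩ B| ≤ |A ∖ B| — true.
(e) east field: |A| = 8, |A ∩ B| = 8; needs A ⊆ B, i.e. every element of A is in B (|A ∖ B| = 0) — true.

5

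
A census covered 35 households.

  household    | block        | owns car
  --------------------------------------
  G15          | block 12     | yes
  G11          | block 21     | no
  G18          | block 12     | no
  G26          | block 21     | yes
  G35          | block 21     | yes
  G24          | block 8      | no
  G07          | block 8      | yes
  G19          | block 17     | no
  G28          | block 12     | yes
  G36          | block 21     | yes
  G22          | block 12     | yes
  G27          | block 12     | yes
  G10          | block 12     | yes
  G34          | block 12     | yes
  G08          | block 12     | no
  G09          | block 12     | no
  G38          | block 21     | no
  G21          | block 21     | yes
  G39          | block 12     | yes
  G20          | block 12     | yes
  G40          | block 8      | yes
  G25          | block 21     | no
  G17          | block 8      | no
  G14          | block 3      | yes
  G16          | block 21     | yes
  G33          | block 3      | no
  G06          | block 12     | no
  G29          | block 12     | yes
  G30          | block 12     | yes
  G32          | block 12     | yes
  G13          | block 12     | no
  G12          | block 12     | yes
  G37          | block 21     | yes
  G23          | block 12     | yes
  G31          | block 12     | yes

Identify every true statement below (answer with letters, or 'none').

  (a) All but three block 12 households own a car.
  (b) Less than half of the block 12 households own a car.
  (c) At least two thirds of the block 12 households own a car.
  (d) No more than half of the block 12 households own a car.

(c)

|A| = 19, |A ∩ B| = 14, |A ∖ B| = 5.
(a) |A ∖ B| = 3: fails.
(b) |A ∩ B| < |A ∖ B|: fails.
(c) |A ∩ B| / |A| ≥ 2/3: holds.
(d) |A ∩ B| ≤ |A ∖ B|: fails.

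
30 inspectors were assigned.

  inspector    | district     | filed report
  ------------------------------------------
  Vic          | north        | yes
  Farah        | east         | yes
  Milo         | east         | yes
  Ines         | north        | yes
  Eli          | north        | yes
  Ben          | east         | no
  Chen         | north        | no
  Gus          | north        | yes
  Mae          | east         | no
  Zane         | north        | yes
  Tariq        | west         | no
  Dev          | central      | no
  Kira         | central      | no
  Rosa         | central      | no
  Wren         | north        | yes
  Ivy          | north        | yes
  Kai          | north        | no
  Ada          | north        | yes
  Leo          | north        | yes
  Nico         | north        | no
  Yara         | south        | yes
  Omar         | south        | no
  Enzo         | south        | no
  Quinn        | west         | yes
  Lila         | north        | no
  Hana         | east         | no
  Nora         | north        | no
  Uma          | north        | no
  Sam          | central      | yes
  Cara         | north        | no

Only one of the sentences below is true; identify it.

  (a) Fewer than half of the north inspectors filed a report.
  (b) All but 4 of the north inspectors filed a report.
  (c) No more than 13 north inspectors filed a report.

(c)

|A| = 16, |A ∩ B| = 9, |A ∖ B| = 7.
(a) requires |A ∩ B| < |A ∖ B|: false.
(b) requires |A ∖ B| = 4: false.
(c) requires |A ∩ B| ≤ 13: true.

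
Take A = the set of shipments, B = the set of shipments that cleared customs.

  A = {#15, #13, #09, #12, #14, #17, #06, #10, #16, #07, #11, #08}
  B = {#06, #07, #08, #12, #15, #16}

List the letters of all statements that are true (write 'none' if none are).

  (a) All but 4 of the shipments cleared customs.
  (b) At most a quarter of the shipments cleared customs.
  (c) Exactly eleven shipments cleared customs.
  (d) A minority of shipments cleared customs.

none

|A| = 12, |A ∩ B| = 6, |A ∖ B| = 6.
(a) |A ∖ B| = 4: fails.
(b) |A ∩ B| / |A| ≤ 1/4: fails.
(c) |A ∩ B| = 11: fails.
(d) |A ∩ B| < |A ∖ B|: fails.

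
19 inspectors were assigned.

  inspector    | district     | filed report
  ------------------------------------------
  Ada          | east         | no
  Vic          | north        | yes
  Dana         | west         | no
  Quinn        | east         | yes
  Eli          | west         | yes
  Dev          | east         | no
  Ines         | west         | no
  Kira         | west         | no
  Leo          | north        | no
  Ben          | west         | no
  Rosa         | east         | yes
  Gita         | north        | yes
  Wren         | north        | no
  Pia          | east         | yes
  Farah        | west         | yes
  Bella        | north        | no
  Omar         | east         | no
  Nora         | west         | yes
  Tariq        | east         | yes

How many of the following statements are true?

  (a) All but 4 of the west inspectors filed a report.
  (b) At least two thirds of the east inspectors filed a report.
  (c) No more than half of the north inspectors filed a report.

2

(a) west: |A| = 7, |A ∩ B| = 3; needs |A ∖ B| = 4 — true.
(b) east: |A| = 7, |A ∩ B| = 4; needs |A ∩ B| / |A| ≥ 2/3 — false.
(c) north: |A| = 5, |A ∩ B| = 2; needs |A ∩ B| ≤ |A ∖ B| — true.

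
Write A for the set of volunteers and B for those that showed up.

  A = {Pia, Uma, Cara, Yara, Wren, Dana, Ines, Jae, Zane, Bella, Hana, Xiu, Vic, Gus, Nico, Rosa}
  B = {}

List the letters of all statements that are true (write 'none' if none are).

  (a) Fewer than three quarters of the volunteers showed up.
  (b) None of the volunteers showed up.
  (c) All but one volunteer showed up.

(a), (b)

|A| = 16, |A ∩ B| = 0, |A ∖ B| = 16.
(a) |A ∩ B| / |A| < 3/4: holds.
(b) A ∩ B = ∅ (|A ∩ B| = 0): holds.
(c) |A ∖ B| = 1: fails.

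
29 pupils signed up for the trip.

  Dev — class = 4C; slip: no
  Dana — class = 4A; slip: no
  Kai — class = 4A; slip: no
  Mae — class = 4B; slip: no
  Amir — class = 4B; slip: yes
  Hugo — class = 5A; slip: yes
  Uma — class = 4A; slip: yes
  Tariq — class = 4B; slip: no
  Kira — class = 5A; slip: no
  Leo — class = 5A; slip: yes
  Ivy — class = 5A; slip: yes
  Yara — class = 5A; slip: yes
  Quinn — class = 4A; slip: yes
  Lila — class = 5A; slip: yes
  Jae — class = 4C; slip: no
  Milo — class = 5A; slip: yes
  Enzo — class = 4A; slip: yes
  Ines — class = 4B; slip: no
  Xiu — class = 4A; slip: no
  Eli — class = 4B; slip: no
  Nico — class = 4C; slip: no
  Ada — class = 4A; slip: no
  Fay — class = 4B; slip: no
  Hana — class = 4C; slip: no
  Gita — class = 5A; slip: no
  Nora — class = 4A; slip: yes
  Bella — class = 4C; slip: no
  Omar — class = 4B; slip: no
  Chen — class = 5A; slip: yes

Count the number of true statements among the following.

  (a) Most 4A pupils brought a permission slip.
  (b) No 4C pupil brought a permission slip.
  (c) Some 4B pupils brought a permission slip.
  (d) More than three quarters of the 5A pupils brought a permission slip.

3

(a) 4A: |A| = 8, |A ∩ B| = 4; needs |A ∩ B| > |A ∖ B| — false.
(b) 4C: |A| = 5, |A ∩ B| = 0; needs A ∩ B = ∅ (|A ∩ B| = 0) — true.
(c) 4B: |A| = 7, |A ∩ B| = 1; needs A ∩ B ≠ ∅ (|A ∩ B| ≥ 1) — true.
(d) 5A: |A| = 9, |A ∩ B| = 7; needs |A ∩ B| / |A| > 3/4 — true.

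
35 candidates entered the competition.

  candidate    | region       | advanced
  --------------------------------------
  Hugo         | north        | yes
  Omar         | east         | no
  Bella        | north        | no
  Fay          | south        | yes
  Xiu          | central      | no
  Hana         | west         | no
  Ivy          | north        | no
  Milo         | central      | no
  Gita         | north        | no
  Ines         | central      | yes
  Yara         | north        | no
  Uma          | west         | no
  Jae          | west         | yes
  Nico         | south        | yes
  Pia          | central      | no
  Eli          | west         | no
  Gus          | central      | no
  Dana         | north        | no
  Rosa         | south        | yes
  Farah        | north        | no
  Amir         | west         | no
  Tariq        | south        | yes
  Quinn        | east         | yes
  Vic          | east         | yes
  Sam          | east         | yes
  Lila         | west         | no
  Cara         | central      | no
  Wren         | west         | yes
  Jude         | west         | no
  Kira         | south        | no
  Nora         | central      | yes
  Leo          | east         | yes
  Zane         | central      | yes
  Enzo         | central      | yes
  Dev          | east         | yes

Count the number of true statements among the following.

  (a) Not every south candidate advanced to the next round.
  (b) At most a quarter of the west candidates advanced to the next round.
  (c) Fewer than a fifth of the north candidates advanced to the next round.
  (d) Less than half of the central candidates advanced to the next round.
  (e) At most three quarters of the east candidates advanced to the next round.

4

(a) south: |A| = 5, |A ∩ B| = 4; needs A ⊄ B (|A ∖ B| ≥ 1) — true.
(b) west: |A| = 8, |A ∩ B| = 2; needs |A ∩ B| / |A| ≤ 1/4 — true.
(c) north: |A| = 7, |A ∩ B| = 1; needs |A ∩ B| / |A| < 1/5 — true.
(d) central: |A| = 9, |A ∩ B| = 4; needs |A ∩ B| < |A ∖ B| — true.
(e) east: |A| = 6, |A ∩ B| = 5; needs |A ∩ B| / |A| ≤ 3/4 — false.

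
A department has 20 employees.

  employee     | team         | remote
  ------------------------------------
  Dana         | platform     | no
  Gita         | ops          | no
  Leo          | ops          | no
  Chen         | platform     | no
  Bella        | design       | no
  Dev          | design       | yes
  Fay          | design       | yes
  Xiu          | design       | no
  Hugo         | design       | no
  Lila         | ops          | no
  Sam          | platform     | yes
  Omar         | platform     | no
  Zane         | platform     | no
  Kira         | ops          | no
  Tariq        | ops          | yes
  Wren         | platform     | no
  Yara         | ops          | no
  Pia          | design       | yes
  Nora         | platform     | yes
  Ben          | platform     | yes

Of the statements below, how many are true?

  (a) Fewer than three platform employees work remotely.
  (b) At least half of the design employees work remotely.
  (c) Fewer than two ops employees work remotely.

2

(a) platform: |A| = 8, |A ∩ B| = 3; needs |A ∩ B| < 3 — false.
(b) design: |A| = 6, |A ∩ B| = 3; needs |A ∩ B| ≥ |A ∖ B| — true.
(c) ops: |A| = 6, |A ∩ B| = 1; needs |A ∩ B| < 2 — true.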